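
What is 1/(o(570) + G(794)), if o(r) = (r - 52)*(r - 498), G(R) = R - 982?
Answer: 1/37108 ≈ 2.6948e-5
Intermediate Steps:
G(R) = -982 + R
o(r) = (-498 + r)*(-52 + r) (o(r) = (-52 + r)*(-498 + r) = (-498 + r)*(-52 + r))
1/(o(570) + G(794)) = 1/((25896 + 570² - 550*570) + (-982 + 794)) = 1/((25896 + 324900 - 313500) - 188) = 1/(37296 - 188) = 1/37108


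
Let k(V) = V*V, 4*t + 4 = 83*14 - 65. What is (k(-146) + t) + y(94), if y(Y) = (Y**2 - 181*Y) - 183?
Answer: 52913/4 ≈ 13228.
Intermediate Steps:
t = 1093/4 (t = -1 + (83*14 - 65)/4 = -1 + (1162 - 65)/4 = -1 + (1/4)*1097 = -1 + 1097/4 = 1093/4 ≈ 273.25)
k(V) = V**2
y(Y) = -183 + Y**2 - 181*Y
(k(-146) + t) + y(94) = ((-146)**2 + 1093/4) + (-183 + 94**2 - 181*94) = (21316 + 1093/4) + (-183 + 8836 - 17014) = 86357/4 - 8361 = 52913/4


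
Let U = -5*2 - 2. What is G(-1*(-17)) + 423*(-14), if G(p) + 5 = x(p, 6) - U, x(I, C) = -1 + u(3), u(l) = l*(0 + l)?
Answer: -5907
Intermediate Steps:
u(l) = l² (u(l) = l*l = l²)
U = -12 (U = -10 - 2 = -12)
x(I, C) = 8 (x(I, C) = -1 + 3² = -1 + 9 = 8)
G(p) = 15 (G(p) = -5 + (8 - 1*(-12)) = -5 + (8 + 12) = -5 + 20 = 15)
G(-1*(-17)) + 423*(-14) = 15 + 423*(-14) = 15 - 5922 = -5907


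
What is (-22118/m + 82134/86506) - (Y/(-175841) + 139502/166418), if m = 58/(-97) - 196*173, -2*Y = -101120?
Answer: 156267353810920951393/148682623040551059117 ≈ 1.0510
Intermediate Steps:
Y = 50560 (Y = -½*(-101120) = 50560)
m = -3289134/97 (m = 58*(-1/97) - 33908 = -58/97 - 33908 = -3289134/97 ≈ -33909.)
(-22118/m + 82134/86506) - (Y/(-175841) + 139502/166418) = (-22118/(-3289134/97) + 82134/86506) - (50560/(-175841) + 139502/166418) = (-22118*(-97/3289134) + 82134*(1/86506)) - (50560*(-1/175841) + 139502*(1/166418)) = (1072723/1644567 + 41067/43253) - (-50560/175841 + 69751/83209) = 113935920908/71132456451 - 1*8058038551/14631553769 = 113935920908/71132456451 - 8058038551/14631553769 = 156267353810920951393/148682623040551059117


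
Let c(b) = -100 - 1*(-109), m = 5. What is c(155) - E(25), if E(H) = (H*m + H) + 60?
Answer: -201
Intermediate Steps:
E(H) = 60 + 6*H (E(H) = (H*5 + H) + 60 = (5*H + H) + 60 = 6*H + 60 = 60 + 6*H)
c(b) = 9 (c(b) = -100 + 109 = 9)
c(155) - E(25) = 9 - (60 + 6*25) = 9 - (60 + 150) = 9 - 1*210 = 9 - 210 = -201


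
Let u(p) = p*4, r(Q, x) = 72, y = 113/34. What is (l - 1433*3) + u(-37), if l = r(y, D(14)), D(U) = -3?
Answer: -4375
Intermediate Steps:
y = 113/34 (y = 113*(1/34) = 113/34 ≈ 3.3235)
l = 72
u(p) = 4*p
(l - 1433*3) + u(-37) = (72 - 1433*3) + 4*(-37) = (72 - 4299) - 148 = -4227 - 148 = -4375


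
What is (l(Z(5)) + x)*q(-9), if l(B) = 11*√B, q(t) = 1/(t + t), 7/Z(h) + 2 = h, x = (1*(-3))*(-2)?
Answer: -⅓ - 11*√21/54 ≈ -1.2668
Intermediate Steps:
x = 6 (x = -3*(-2) = 6)
Z(h) = 7/(-2 + h)
q(t) = 1/(2*t)
(l(Z(5)) + x)*q(-9) = (11*√(7/(-2 + 5)) + 6)*((½)/(-9)) = (11*√(7/3) + 6)*((½)*(-⅑)) = (11*√(7*(⅓)) + 6)*(-1/18) = (11*√(7/3) + 6)*(-1/18) = (11*(√21/3) + 6)*(-1/18) = (11*√21/3 + 6)*(-1/18) = (6 + 11*√21/3)*(-1/18) = -⅓ - 11*√21/54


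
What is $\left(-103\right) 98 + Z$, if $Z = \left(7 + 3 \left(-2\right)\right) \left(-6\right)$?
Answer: $-10100$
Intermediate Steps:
$Z = -6$ ($Z = \left(7 - 6\right) \left(-6\right) = 1 \left(-6\right) = -6$)
$\left(-103\right) 98 + Z = \left(-103\right) 98 - 6 = -10094 - 6 = -10100$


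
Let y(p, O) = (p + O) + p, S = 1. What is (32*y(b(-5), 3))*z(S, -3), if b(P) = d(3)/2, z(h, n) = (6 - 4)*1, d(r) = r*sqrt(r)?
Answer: 192 + 192*sqrt(3) ≈ 524.55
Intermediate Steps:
d(r) = r**(3/2)
z(h, n) = 2 (z(h, n) = 2*1 = 2)
b(P) = 3*sqrt(3)/2 (b(P) = 3**(3/2)/2 = (3*sqrt(3))*(1/2) = 3*sqrt(3)/2)
y(p, O) = O + 2*p (y(p, O) = (O + p) + p = O + 2*p)
(32*y(b(-5), 3))*z(S, -3) = (32*(3 + 2*(3*sqrt(3)/2)))*2 = (32*(3 + 3*sqrt(3)))*2 = (96 + 96*sqrt(3))*2 = 192 + 192*sqrt(3)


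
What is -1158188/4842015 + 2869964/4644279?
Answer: 2839153510336/7495889527395 ≈ 0.37876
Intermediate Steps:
-1158188/4842015 + 2869964/4644279 = 2839153510336/7495889527395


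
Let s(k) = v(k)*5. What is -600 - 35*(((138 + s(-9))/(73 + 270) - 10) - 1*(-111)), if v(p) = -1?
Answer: -29040/7 ≈ -4148.6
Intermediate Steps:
s(k) = -5 (s(k) = -1*5 = -5)
-600 - 35*(((138 + s(-9))/(73 + 270) - 10) - 1*(-111)) = -600 - 35*(((138 - 5)/(73 + 270) - 10) - 1*(-111)) = -600 - 35*((133/343 - 10) + 111) = -600 - 35*((133*(1/343) - 10) + 111) = -600 - 35*((19/49 - 10) + 111) = -600 - 35*(-471/49 + 111) = -600 - 35*4968/49 = -600 - 24840/7 = -29040/7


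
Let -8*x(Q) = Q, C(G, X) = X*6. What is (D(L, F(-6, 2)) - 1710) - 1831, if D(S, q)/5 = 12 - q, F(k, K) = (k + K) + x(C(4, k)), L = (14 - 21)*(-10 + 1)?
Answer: -6967/2 ≈ -3483.5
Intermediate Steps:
C(G, X) = 6*X
x(Q) = -Q/8
L = 63 (L = -7*(-9) = 63)
F(k, K) = K + k/4 (F(k, K) = (k + K) - 3*k/4 = (K + k) - 3*k/4 = K + k/4)
D(S, q) = 60 - 5*q (D(S, q) = 5*(12 - q) = 60 - 5*q)
(D(L, F(-6, 2)) - 1710) - 1831 = ((60 - 5*(2 + (1/4)*(-6))) - 1710) - 1831 = ((60 - 5*(2 - 3/2)) - 1710) - 1831 = ((60 - 5*1/2) - 1710) - 1831 = ((60 - 5/2) - 1710) - 1831 = (115/2 - 1710) - 1831 = -3305/2 - 1831 = -6967/2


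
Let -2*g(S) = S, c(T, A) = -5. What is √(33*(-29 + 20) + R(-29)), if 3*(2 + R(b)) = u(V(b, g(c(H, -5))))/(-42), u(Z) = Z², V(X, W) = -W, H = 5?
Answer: I*√2110094/84 ≈ 17.293*I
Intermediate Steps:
g(S) = -S/2
R(b) = -1033/504 (R(b) = -2 + ((-(-1)*(-5)/2)²/(-42))/3 = -2 + ((-1*5/2)²*(-1/42))/3 = -2 + ((-5/2)²*(-1/42))/3 = -2 + ((25/4)*(-1/42))/3 = -2 + (⅓)*(-25/168) = -2 - 25/504 = -1033/504)
√(33*(-29 + 20) + R(-29)) = √(33*(-29 + 20) - 1033/504) = √(33*(-9) - 1033/504) = √(-297 - 1033/504) = √(-150721/504) = I*√2110094/84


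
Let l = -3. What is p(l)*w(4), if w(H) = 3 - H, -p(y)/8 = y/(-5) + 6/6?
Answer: 64/5 ≈ 12.800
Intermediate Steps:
p(y) = -8 + 8*y/5 (p(y) = -8*(y/(-5) + 6/6) = -8*(y*(-⅕) + 6*(⅙)) = -8*(-y/5 + 1) = -8*(1 - y/5) = -8 + 8*y/5)
p(l)*w(4) = (-8 + (8/5)*(-3))*(3 - 1*4) = (-8 - 24/5)*(3 - 4) = -64/5*(-1) = 64/5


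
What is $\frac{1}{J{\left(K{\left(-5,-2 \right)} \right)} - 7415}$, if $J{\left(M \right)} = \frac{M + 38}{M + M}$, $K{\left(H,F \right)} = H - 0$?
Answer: $- \frac{10}{74183} \approx -0.0001348$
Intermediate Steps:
$K{\left(H,F \right)} = H$ ($K{\left(H,F \right)} = H + 0 = H$)
$J{\left(M \right)} = \frac{38 + M}{2 M}$
$\frac{1}{J{\left(K{\left(-5,-2 \right)} \right)} - 7415} = \frac{1}{\frac{38 - 5}{2 \left(-5\right)} - 7415} = \frac{1}{\frac{1}{2} \left(- \frac{1}{5}\right) 33 - 7415} = \frac{1}{- \frac{33}{10} - 7415} = \frac{1}{- \frac{74183}{10}} = - \frac{10}{74183}$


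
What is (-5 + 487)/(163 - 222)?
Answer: -482/59 ≈ -8.1695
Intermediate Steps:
(-5 + 487)/(163 - 222) = 482/(-59) = 482*(-1/59) = -482/59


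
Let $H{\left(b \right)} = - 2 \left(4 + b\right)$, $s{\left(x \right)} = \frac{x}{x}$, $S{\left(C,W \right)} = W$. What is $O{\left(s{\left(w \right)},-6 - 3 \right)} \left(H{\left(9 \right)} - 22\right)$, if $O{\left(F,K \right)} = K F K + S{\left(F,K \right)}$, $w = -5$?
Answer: $-3456$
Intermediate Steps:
$s{\left(x \right)} = 1$
$O{\left(F,K \right)} = K + F K^{2}$ ($O{\left(F,K \right)} = K F K + K = F K K + K = F K^{2} + K = K + F K^{2}$)
$H{\left(b \right)} = -8 - 2 b$
$O{\left(s{\left(w \right)},-6 - 3 \right)} \left(H{\left(9 \right)} - 22\right) = \left(-6 - 3\right) \left(1 + 1 \left(-6 - 3\right)\right) \left(\left(-8 - 18\right) - 22\right) = - 9 \left(1 + 1 \left(-9\right)\right) \left(\left(-8 - 18\right) - 22\right) = - 9 \left(1 - 9\right) \left(-26 - 22\right) = \left(-9\right) \left(-8\right) \left(-48\right) = 72 \left(-48\right) = -3456$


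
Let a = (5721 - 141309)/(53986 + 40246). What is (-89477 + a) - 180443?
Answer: -6358809257/23558 ≈ -2.6992e+5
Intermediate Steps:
a = -33897/23558 (a = -135588/94232 = -135588*1/94232 = -33897/23558 ≈ -1.4389)
(-89477 + a) - 180443 = (-89477 - 33897/23558) - 180443 = -2107933063/23558 - 180443 = -6358809257/23558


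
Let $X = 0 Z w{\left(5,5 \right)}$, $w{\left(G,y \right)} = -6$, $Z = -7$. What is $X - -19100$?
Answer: $19100$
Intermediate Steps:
$X = 0$ ($X = 0 \left(-7\right) \left(-6\right) = 0 \left(-6\right) = 0$)
$X - -19100 = 0 - -19100 = 0 + 19100 = 19100$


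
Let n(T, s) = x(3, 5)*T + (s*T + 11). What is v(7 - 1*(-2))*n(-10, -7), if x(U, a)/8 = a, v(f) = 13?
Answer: -4147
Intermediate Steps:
x(U, a) = 8*a
n(T, s) = 11 + 40*T + T*s (n(T, s) = (8*5)*T + (s*T + 11) = 40*T + (T*s + 11) = 40*T + (11 + T*s) = 11 + 40*T + T*s)
v(7 - 1*(-2))*n(-10, -7) = 13*(11 + 40*(-10) - 10*(-7)) = 13*(11 - 400 + 70) = 13*(-319) = -4147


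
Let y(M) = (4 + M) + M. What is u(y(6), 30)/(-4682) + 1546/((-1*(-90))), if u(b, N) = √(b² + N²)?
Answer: 1808828/105345 ≈ 17.171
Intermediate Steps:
y(M) = 4 + 2*M
u(b, N) = √(N² + b²)
u(y(6), 30)/(-4682) + 1546/((-1*(-90))) = √(30² + (4 + 2*6)²)/(-4682) + 1546/((-1*(-90))) = √(900 + (4 + 12)²)*(-1/4682) + 1546/90 = √(900 + 16²)*(-1/4682) + 1546*(1/90) = √(900 + 256)*(-1/4682) + 773/45 = √1156*(-1/4682) + 773/45 = 34*(-1/4682) + 773/45 = -17/2341 + 773/45 = 1808828/105345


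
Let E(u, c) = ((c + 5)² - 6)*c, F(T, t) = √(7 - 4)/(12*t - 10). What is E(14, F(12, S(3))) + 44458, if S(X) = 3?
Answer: 15026819/338 + 12847*√3/17576 ≈ 44459.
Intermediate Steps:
F(T, t) = √3/(-10 + 12*t)
E(u, c) = c*(-6 + (5 + c)²) (E(u, c) = ((5 + c)² - 6)*c = (-6 + (5 + c)²)*c = c*(-6 + (5 + c)²))
E(14, F(12, S(3))) + 44458 = (√3/(2*(-5 + 6*3)))*(-6 + (5 + √3/(2*(-5 + 6*3)))²) + 44458 = (√3/(2*(-5 + 18)))*(-6 + (5 + √3/(2*(-5 + 18)))²) + 44458 = ((½)*√3/13)*(-6 + (5 + (½)*√3/13)²) + 44458 = ((½)*√3*(1/13))*(-6 + (5 + (½)*√3*(1/13))²) + 44458 = (√3/26)*(-6 + (5 + √3/26)²) + 44458 = √3*(-6 + (5 + √3/26)²)/26 + 44458 = 44458 + √3*(-6 + (5 + √3/26)²)/26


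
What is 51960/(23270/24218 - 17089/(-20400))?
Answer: 12835346256000/444284701 ≈ 28890.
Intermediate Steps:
51960/(23270/24218 - 17089/(-20400)) = 51960/(23270*(1/24218) - 17089*(-1/20400)) = 51960/(11635/12109 + 17089/20400) = 51960/(444284701/247023600) = 51960*(247023600/444284701) = 12835346256000/444284701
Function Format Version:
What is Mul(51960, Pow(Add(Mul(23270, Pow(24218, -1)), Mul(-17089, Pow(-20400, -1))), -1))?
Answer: Rational(12835346256000, 444284701) ≈ 28890.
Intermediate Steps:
Mul(51960, Pow(Add(Mul(23270, Pow(24218, -1)), Mul(-17089, Pow(-20400, -1))), -1)) = Mul(51960, Pow(Add(Mul(23270, Rational(1, 24218)), Mul(-17089, Rational(-1, 20400))), -1)) = Mul(51960, Pow(Add(Rational(11635, 12109), Rational(17089, 20400)), -1)) = Mul(51960, Pow(Rational(444284701, 247023600), -1)) = Mul(51960, Rational(247023600, 444284701)) = Rational(12835346256000, 444284701)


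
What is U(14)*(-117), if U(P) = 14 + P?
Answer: -3276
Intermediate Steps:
U(14)*(-117) = (14 + 14)*(-117) = 28*(-117) = -3276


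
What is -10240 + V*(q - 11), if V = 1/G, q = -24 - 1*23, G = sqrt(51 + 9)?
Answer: -10240 - 29*sqrt(15)/15 ≈ -10247.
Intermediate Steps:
G = 2*sqrt(15) (G = sqrt(60) = 2*sqrt(15) ≈ 7.7460)
q = -47 (q = -24 - 23 = -47)
V = sqrt(15)/30 (V = 1/(2*sqrt(15)) = sqrt(15)/30 ≈ 0.12910)
-10240 + V*(q - 11) = -10240 + (sqrt(15)/30)*(-47 - 11) = -10240 + (sqrt(15)/30)*(-58) = -10240 - 29*sqrt(15)/15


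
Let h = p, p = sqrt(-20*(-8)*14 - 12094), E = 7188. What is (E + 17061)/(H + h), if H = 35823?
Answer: 868671927/1283297183 - 24249*I*sqrt(9854)/1283297183 ≈ 0.67691 - 0.0018757*I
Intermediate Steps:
p = I*sqrt(9854) (p = sqrt(160*14 - 12094) = sqrt(2240 - 12094) = sqrt(-9854) = I*sqrt(9854) ≈ 99.267*I)
h = I*sqrt(9854) ≈ 99.267*I
(E + 17061)/(H + h) = (7188 + 17061)/(35823 + I*sqrt(9854)) = 24249/(35823 + I*sqrt(9854))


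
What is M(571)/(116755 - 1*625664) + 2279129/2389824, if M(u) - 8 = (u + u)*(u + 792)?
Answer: -2560020846235/1216202942016 ≈ -2.1049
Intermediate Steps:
M(u) = 8 + 2*u*(792 + u) (M(u) = 8 + (u + u)*(u + 792) = 8 + (2*u)*(792 + u) = 8 + 2*u*(792 + u))
M(571)/(116755 - 1*625664) + 2279129/2389824 = (8 + 2*571**2 + 1584*571)/(116755 - 1*625664) + 2279129/2389824 = (8 + 2*326041 + 904464)/(116755 - 625664) + 2279129*(1/2389824) = (8 + 652082 + 904464)/(-508909) + 2279129/2389824 = 1556554*(-1/508909) + 2279129/2389824 = -1556554/508909 + 2279129/2389824 = -2560020846235/1216202942016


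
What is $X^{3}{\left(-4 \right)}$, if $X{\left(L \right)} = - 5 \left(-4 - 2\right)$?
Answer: $27000$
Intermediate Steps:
$X{\left(L \right)} = 30$ ($X{\left(L \right)} = \left(-5\right) \left(-6\right) = 30$)
$X^{3}{\left(-4 \right)} = 30^{3} = 27000$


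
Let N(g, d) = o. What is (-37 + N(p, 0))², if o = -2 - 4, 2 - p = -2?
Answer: 1849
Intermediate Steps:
p = 4 (p = 2 - 1*(-2) = 2 + 2 = 4)
o = -6
N(g, d) = -6
(-37 + N(p, 0))² = (-37 - 6)² = (-43)² = 1849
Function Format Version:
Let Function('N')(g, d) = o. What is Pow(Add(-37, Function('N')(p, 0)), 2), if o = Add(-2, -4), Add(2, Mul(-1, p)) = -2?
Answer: 1849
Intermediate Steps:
p = 4 (p = Add(2, Mul(-1, -2)) = Add(2, 2) = 4)
o = -6
Function('N')(g, d) = -6
Pow(Add(-37, Function('N')(p, 0)), 2) = Pow(Add(-37, -6), 2) = Pow(-43, 2) = 1849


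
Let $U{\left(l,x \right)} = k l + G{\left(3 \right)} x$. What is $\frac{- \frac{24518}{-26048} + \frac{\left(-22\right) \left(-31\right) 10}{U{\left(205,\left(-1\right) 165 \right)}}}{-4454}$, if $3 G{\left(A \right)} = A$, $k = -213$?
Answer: $- \frac{44848829}{254252991168} \approx -0.00017639$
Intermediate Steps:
$G{\left(A \right)} = \frac{A}{3}$
$U{\left(l,x \right)} = x - 213 l$ ($U{\left(l,x \right)} = - 213 l + \frac{1}{3} \cdot 3 x = - 213 l + 1 x = - 213 l + x = x - 213 l$)
$\frac{- \frac{24518}{-26048} + \frac{\left(-22\right) \left(-31\right) 10}{U{\left(205,\left(-1\right) 165 \right)}}}{-4454} = \frac{- \frac{24518}{-26048} + \frac{\left(-22\right) \left(-31\right) 10}{\left(-1\right) 165 - 43665}}{-4454} = \left(\left(-24518\right) \left(- \frac{1}{26048}\right) + \frac{682 \cdot 10}{-165 - 43665}\right) \left(- \frac{1}{4454}\right) = \left(\frac{12259}{13024} + \frac{6820}{-43830}\right) \left(- \frac{1}{4454}\right) = \left(\frac{12259}{13024} + 6820 \left(- \frac{1}{43830}\right)\right) \left(- \frac{1}{4454}\right) = \left(\frac{12259}{13024} - \frac{682}{4383}\right) \left(- \frac{1}{4454}\right) = \frac{44848829}{57084192} \left(- \frac{1}{4454}\right) = - \frac{44848829}{254252991168}$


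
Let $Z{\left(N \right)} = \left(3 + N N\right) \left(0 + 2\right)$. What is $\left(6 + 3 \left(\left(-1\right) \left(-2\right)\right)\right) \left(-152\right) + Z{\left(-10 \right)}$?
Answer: $-1618$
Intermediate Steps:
$Z{\left(N \right)} = 6 + 2 N^{2}$ ($Z{\left(N \right)} = \left(3 + N^{2}\right) 2 = 6 + 2 N^{2}$)
$\left(6 + 3 \left(\left(-1\right) \left(-2\right)\right)\right) \left(-152\right) + Z{\left(-10 \right)} = \left(6 + 3 \left(\left(-1\right) \left(-2\right)\right)\right) \left(-152\right) + \left(6 + 2 \left(-10\right)^{2}\right) = \left(6 + 3 \cdot 2\right) \left(-152\right) + \left(6 + 2 \cdot 100\right) = \left(6 + 6\right) \left(-152\right) + \left(6 + 200\right) = 12 \left(-152\right) + 206 = -1824 + 206 = -1618$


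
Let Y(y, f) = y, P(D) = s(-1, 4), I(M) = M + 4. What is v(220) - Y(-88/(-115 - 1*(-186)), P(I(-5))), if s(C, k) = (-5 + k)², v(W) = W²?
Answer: 3436488/71 ≈ 48401.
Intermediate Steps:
I(M) = 4 + M
P(D) = 1 (P(D) = (-5 + 4)² = (-1)² = 1)
v(220) - Y(-88/(-115 - 1*(-186)), P(I(-5))) = 220² - (-88)/(-115 - 1*(-186)) = 48400 - (-88)/(-115 + 186) = 48400 - (-88)/71 = 48400 - 1*(-88/71) = 48400 + 88/71 = 3436488/71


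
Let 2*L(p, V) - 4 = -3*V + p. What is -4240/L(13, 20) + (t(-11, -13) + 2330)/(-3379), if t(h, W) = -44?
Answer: 28555622/145297 ≈ 196.53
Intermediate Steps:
L(p, V) = 2 + p/2 - 3*V/2 (L(p, V) = 2 + (-3*V + p)/2 = 2 + (p - 3*V)/2 = 2 + (p/2 - 3*V/2) = 2 + p/2 - 3*V/2)
-4240/L(13, 20) + (t(-11, -13) + 2330)/(-3379) = -4240/(2 + (1/2)*13 - 3/2*20) + (-44 + 2330)/(-3379) = -4240/(2 + 13/2 - 30) + 2286*(-1/3379) = -4240/(-43/2) - 2286/3379 = -4240*(-2/43) - 2286/3379 = 8480/43 - 2286/3379 = 28555622/145297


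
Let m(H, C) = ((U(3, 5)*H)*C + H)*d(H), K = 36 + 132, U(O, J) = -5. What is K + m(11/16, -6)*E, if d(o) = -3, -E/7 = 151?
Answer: 1083999/16 ≈ 67750.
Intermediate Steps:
E = -1057 (E = -7*151 = -1057)
K = 168
m(H, C) = -3*H + 15*C*H (m(H, C) = ((-5*H)*C + H)*(-3) = (-5*C*H + H)*(-3) = (H - 5*C*H)*(-3) = -3*H + 15*C*H)
K + m(11/16, -6)*E = 168 + (3*(11/16)*(-1 + 5*(-6)))*(-1057) = 168 + (3*(11*(1/16))*(-1 - 30))*(-1057) = 168 + (3*(11/16)*(-31))*(-1057) = 168 - 1023/16*(-1057) = 168 + 1081311/16 = 1083999/16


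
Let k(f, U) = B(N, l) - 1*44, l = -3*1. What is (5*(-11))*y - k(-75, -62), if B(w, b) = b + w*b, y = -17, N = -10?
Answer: 952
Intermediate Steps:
l = -3
B(w, b) = b + b*w
k(f, U) = -17 (k(f, U) = -3*(1 - 10) - 1*44 = -3*(-9) - 44 = 27 - 44 = -17)
(5*(-11))*y - k(-75, -62) = (5*(-11))*(-17) - 1*(-17) = -55*(-17) + 17 = 935 + 17 = 952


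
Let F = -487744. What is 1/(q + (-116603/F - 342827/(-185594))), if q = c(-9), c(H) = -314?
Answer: -45261179968/14117584195217 ≈ -0.0032060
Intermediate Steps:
q = -314
1/(q + (-116603/F - 342827/(-185594))) = 1/(-314 + (-116603/(-487744) - 342827/(-185594))) = 1/(-314 + (-116603*(-1/487744) - 342827*(-1/185594))) = 1/(-314 + (116603/487744 + 342827/185594)) = 1/(-314 + 94426314735/45261179968) = 1/(-14117584195217/45261179968) = -45261179968/14117584195217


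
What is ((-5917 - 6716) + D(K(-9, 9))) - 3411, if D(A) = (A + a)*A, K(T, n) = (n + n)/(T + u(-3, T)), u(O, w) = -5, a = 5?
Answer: -786390/49 ≈ -16049.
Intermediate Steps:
K(T, n) = 2*n/(-5 + T) (K(T, n) = (n + n)/(T - 5) = (2*n)/(-5 + T) = 2*n/(-5 + T))
D(A) = A*(5 + A) (D(A) = (A + 5)*A = (5 + A)*A = A*(5 + A))
((-5917 - 6716) + D(K(-9, 9))) - 3411 = ((-5917 - 6716) + (2*9/(-5 - 9))*(5 + 2*9/(-5 - 9))) - 3411 = (-12633 + (2*9/(-14))*(5 + 2*9/(-14))) - 3411 = (-12633 + (2*9*(-1/14))*(5 + 2*9*(-1/14))) - 3411 = (-12633 - 9*(5 - 9/7)/7) - 3411 = (-12633 - 9/7*26/7) - 3411 = (-12633 - 234/49) - 3411 = -619251/49 - 3411 = -786390/49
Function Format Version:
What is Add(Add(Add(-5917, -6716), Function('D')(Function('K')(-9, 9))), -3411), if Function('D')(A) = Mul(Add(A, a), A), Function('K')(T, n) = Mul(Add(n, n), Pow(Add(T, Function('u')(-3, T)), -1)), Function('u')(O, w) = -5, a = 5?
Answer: Rational(-786390, 49) ≈ -16049.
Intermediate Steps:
Function('K')(T, n) = Mul(2, n, Pow(Add(-5, T), -1)) (Function('K')(T, n) = Mul(Add(n, n), Pow(Add(T, -5), -1)) = Mul(Mul(2, n), Pow(Add(-5, T), -1)) = Mul(2, n, Pow(Add(-5, T), -1)))
Function('D')(A) = Mul(A, Add(5, A)) (Function('D')(A) = Mul(Add(A, 5), A) = Mul(Add(5, A), A) = Mul(A, Add(5, A)))
Add(Add(Add(-5917, -6716), Function('D')(Function('K')(-9, 9))), -3411) = Add(Add(Add(-5917, -6716), Mul(Mul(2, 9, Pow(Add(-5, -9), -1)), Add(5, Mul(2, 9, Pow(Add(-5, -9), -1))))), -3411) = Add(Add(-12633, Mul(Mul(2, 9, Pow(-14, -1)), Add(5, Mul(2, 9, Pow(-14, -1))))), -3411) = Add(Add(-12633, Mul(Mul(2, 9, Rational(-1, 14)), Add(5, Mul(2, 9, Rational(-1, 14))))), -3411) = Add(Add(-12633, Mul(Rational(-9, 7), Add(5, Rational(-9, 7)))), -3411) = Add(Add(-12633, Mul(Rational(-9, 7), Rational(26, 7))), -3411) = Add(Add(-12633, Rational(-234, 49)), -3411) = Add(Rational(-619251, 49), -3411) = Rational(-786390, 49)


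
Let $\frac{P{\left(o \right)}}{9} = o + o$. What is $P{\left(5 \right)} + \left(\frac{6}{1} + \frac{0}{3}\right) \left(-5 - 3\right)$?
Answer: $42$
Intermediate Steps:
$P{\left(o \right)} = 18 o$ ($P{\left(o \right)} = 9 \left(o + o\right) = 9 \cdot 2 o = 18 o$)
$P{\left(5 \right)} + \left(\frac{6}{1} + \frac{0}{3}\right) \left(-5 - 3\right) = 18 \cdot 5 + \left(\frac{6}{1} + \frac{0}{3}\right) \left(-5 - 3\right) = 90 + \left(6 \cdot 1 + 0 \cdot \frac{1}{3}\right) \left(-8\right) = 90 + \left(6 + 0\right) \left(-8\right) = 90 + 6 \left(-8\right) = 90 - 48 = 42$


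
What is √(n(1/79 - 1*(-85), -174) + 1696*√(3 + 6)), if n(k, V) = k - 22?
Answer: √32147470/79 ≈ 71.771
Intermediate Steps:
n(k, V) = -22 + k
√(n(1/79 - 1*(-85), -174) + 1696*√(3 + 6)) = √((-22 + (1/79 - 1*(-85))) + 1696*√(3 + 6)) = √((-22 + (1/79 + 85)) + 1696*√9) = √((-22 + 6716/79) + 1696*3) = √(4978/79 + 5088) = √(406930/79) = √32147470/79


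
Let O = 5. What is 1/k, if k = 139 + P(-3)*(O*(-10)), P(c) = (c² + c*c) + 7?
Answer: -1/1111 ≈ -0.00090009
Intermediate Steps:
P(c) = 7 + 2*c² (P(c) = (c² + c²) + 7 = 2*c² + 7 = 7 + 2*c²)
k = -1111 (k = 139 + (7 + 2*(-3)²)*(5*(-10)) = 139 + (7 + 2*9)*(-50) = 139 + (7 + 18)*(-50) = 139 + 25*(-50) = 139 - 1250 = -1111)
1/k = 1/(-1111) = -1/1111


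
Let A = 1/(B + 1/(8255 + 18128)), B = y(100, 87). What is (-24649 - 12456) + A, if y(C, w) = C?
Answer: -97894132222/2638301 ≈ -37105.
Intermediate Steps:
B = 100
A = 26383/2638301 (A = 1/(100 + 1/(8255 + 18128)) = 1/(100 + 1/26383) = 1/(2638301/26383) = 26383/2638301 ≈ 0.010000)
(-24649 - 12456) + A = (-24649 - 12456) + 26383/2638301 = -37105 + 26383/2638301 = -97894132222/2638301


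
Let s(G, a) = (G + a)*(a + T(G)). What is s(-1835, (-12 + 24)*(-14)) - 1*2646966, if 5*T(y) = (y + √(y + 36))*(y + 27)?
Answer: -1331373070 + 3621424*I*√1799/5 ≈ -1.3314e+9 + 3.072e+7*I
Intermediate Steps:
T(y) = (27 + y)*(y + √(36 + y))/5 (T(y) = ((y + √(y + 36))*(y + 27))/5 = ((y + √(36 + y))*(27 + y))/5 = ((27 + y)*(y + √(36 + y)))/5 = (27 + y)*(y + √(36 + y))/5)
s(G, a) = (G + a)*(a + G²/5 + 27*G/5 + 27*√(36 + G)/5 + G*√(36 + G)/5) (s(G, a) = (G + a)*(a + (G²/5 + 27*G/5 + 27*√(36 + G)/5 + G*√(36 + G)/5)) = (G + a)*(a + G²/5 + 27*G/5 + 27*√(36 + G)/5 + G*√(36 + G)/5))
s(-1835, (-12 + 24)*(-14)) - 1*2646966 = (((-12 + 24)*(-14))² - 1835*(-12 + 24)*(-14) + (⅕)*(-1835)*((-1835)² + 27*(-1835) + 27*√(36 - 1835) - 1835*√(36 - 1835)) + ((-12 + 24)*(-14))*((-1835)² + 27*(-1835) + 27*√(36 - 1835) - 1835*√(36 - 1835))/5) - 1*2646966 = ((12*(-14))² - 22020*(-14) + (⅕)*(-1835)*(3367225 - 49545 + 27*√(-1799) - 1835*I*√1799) + (12*(-14))*(3367225 - 49545 + 27*√(-1799) - 1835*I*√1799)/5) - 2646966 = ((-168)² - 1835*(-168) + (⅕)*(-1835)*(3367225 - 49545 + 27*(I*√1799) - 1835*I*√1799) + (⅕)*(-168)*(3367225 - 49545 + 27*(I*√1799) - 1835*I*√1799)) - 2646966 = (28224 + 308280 + (⅕)*(-1835)*(3367225 - 49545 + 27*I*√1799 - 1835*I*√1799) + (⅕)*(-168)*(3367225 - 49545 + 27*I*√1799 - 1835*I*√1799)) - 2646966 = (28224 + 308280 + (⅕)*(-1835)*(3317680 - 1808*I*√1799) + (⅕)*(-168)*(3317680 - 1808*I*√1799)) - 2646966 = (28224 + 308280 + (-1217588560 + 663536*I*√1799) + (-111474048 + 303744*I*√1799/5)) - 2646966 = (-1328726104 + 3621424*I*√1799/5) - 2646966 = -1331373070 + 3621424*I*√1799/5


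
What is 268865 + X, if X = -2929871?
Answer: -2661006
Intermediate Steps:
268865 + X = 268865 - 2929871 = -2661006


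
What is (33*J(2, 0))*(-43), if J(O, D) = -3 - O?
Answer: 7095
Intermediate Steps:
(33*J(2, 0))*(-43) = (33*(-3 - 1*2))*(-43) = (33*(-3 - 2))*(-43) = (33*(-5))*(-43) = -165*(-43) = 7095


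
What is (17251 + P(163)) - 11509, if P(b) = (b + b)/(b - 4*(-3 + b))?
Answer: 2738608/477 ≈ 5741.3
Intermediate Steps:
P(b) = 2*b/(12 - 3*b) (P(b) = (2*b)/(b + (12 - 4*b)) = (2*b)/(12 - 3*b) = 2*b/(12 - 3*b))
(17251 + P(163)) - 11509 = (17251 - 2*163/(-12 + 3*163)) - 11509 = (17251 - 2*163/(-12 + 489)) - 11509 = (17251 - 2*163/477) - 11509 = (17251 - 2*163*1/477) - 11509 = (17251 - 326/477) - 11509 = 8228401/477 - 11509 = 2738608/477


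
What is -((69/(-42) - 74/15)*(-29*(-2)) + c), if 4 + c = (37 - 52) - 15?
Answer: 43619/105 ≈ 415.42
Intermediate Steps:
c = -34 (c = -4 + ((37 - 52) - 15) = -4 + (-15 - 15) = -4 - 30 = -34)
-((69/(-42) - 74/15)*(-29*(-2)) + c) = -((69/(-42) - 74/15)*(-29*(-2)) - 34) = -((69*(-1/42) - 74*1/15)*58 - 34) = -((-23/14 - 74/15)*58 - 34) = -(-1381/210*58 - 34) = -(-40049/105 - 34) = -1*(-43619/105) = 43619/105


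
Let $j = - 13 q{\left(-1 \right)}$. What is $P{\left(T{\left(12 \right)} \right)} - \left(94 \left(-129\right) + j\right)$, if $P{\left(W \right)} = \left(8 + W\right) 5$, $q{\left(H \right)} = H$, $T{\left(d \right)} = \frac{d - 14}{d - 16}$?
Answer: $\frac{24311}{2} \approx 12156.0$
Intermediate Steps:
$T{\left(d \right)} = \frac{-14 + d}{-16 + d}$
$j = 13$ ($j = \left(-13\right) \left(-1\right) = 13$)
$P{\left(W \right)} = 40 + 5 W$
$P{\left(T{\left(12 \right)} \right)} - \left(94 \left(-129\right) + j\right) = \left(40 + 5 \frac{-14 + 12}{-16 + 12}\right) - \left(94 \left(-129\right) + 13\right) = \left(40 + 5 \frac{1}{-4} \left(-2\right)\right) - \left(-12126 + 13\right) = \left(40 + 5 \left(\left(- \frac{1}{4}\right) \left(-2\right)\right)\right) - -12113 = \left(40 + 5 \cdot \frac{1}{2}\right) + 12113 = \left(40 + \frac{5}{2}\right) + 12113 = \frac{85}{2} + 12113 = \frac{24311}{2}$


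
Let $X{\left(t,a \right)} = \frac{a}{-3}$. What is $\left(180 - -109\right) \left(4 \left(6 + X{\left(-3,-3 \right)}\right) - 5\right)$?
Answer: $6647$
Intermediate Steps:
$X{\left(t,a \right)} = - \frac{a}{3}$ ($X{\left(t,a \right)} = a \left(- \frac{1}{3}\right) = - \frac{a}{3}$)
$\left(180 - -109\right) \left(4 \left(6 + X{\left(-3,-3 \right)}\right) - 5\right) = \left(180 - -109\right) \left(4 \left(6 - -1\right) - 5\right) = \left(180 + 109\right) \left(4 \left(6 + 1\right) - 5\right) = 289 \left(4 \cdot 7 - 5\right) = 289 \left(28 - 5\right) = 289 \cdot 23 = 6647$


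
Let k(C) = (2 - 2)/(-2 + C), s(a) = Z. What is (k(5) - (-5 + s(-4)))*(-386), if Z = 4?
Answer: -386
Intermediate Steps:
s(a) = 4
k(C) = 0 (k(C) = 0/(-2 + C) = 0)
(k(5) - (-5 + s(-4)))*(-386) = (0 - (-5 + 4))*(-386) = (0 - 1*(-1))*(-386) = (0 + 1)*(-386) = 1*(-386) = -386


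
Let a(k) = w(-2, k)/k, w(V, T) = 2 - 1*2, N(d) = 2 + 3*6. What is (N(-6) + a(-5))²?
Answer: 400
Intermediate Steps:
N(d) = 20 (N(d) = 2 + 18 = 20)
w(V, T) = 0 (w(V, T) = 2 - 2 = 0)
a(k) = 0 (a(k) = 0/k = 0)
(N(-6) + a(-5))² = (20 + 0)² = 20² = 400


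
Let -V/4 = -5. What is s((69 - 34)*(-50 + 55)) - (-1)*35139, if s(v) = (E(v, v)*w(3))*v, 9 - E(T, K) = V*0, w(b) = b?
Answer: 39864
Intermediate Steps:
V = 20 (V = -4*(-5) = 20)
E(T, K) = 9 (E(T, K) = 9 - 20*0 = 9 - 1*0 = 9 + 0 = 9)
s(v) = 27*v (s(v) = (9*3)*v = 27*v)
s((69 - 34)*(-50 + 55)) - (-1)*35139 = 27*((69 - 34)*(-50 + 55)) - (-1)*35139 = 27*(35*5) - 1*(-35139) = 27*175 + 35139 = 4725 + 35139 = 39864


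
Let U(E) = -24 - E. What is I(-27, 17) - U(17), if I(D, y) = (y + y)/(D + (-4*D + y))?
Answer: 2026/49 ≈ 41.347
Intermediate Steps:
I(D, y) = 2*y/(y - 3*D) (I(D, y) = (2*y)/(D + (y - 4*D)) = (2*y)/(y - 3*D) = 2*y/(y - 3*D))
I(-27, 17) - U(17) = 2*17/(17 - 3*(-27)) - (-24 - 1*17) = 2*17/(17 + 81) - (-24 - 17) = 2*17/98 - 1*(-41) = 2*17*(1/98) + 41 = 17/49 + 41 = 2026/49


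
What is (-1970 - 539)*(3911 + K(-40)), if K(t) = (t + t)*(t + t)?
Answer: -25870299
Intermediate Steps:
K(t) = 4*t**2 (K(t) = (2*t)*(2*t) = 4*t**2)
(-1970 - 539)*(3911 + K(-40)) = (-1970 - 539)*(3911 + 4*(-40)**2) = -2509*(3911 + 4*1600) = -2509*(3911 + 6400) = -2509*10311 = -25870299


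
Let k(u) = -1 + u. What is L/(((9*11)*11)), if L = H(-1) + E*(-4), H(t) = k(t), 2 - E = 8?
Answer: 2/99 ≈ 0.020202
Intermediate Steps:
E = -6 (E = 2 - 1*8 = 2 - 8 = -6)
H(t) = -1 + t
L = 22 (L = (-1 - 1) - 6*(-4) = -2 + 24 = 22)
L/(((9*11)*11)) = 22/(((9*11)*11)) = 22/((99*11)) = 22/1089 = 22*(1/1089) = 2/99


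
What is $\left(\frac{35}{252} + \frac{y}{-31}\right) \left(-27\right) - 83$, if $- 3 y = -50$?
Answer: $- \frac{8957}{124} \approx -72.234$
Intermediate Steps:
$y = \frac{50}{3}$ ($y = \left(- \frac{1}{3}\right) \left(-50\right) = \frac{50}{3} \approx 16.667$)
$\left(\frac{35}{252} + \frac{y}{-31}\right) \left(-27\right) - 83 = \left(\frac{35}{252} + \frac{50}{3 \left(-31\right)}\right) \left(-27\right) - 83 = \left(35 \cdot \frac{1}{252} + \frac{50}{3} \left(- \frac{1}{31}\right)\right) \left(-27\right) - 83 = \left(\frac{5}{36} - \frac{50}{93}\right) \left(-27\right) - 83 = \left(- \frac{445}{1116}\right) \left(-27\right) - 83 = \frac{1335}{124} - 83 = - \frac{8957}{124}$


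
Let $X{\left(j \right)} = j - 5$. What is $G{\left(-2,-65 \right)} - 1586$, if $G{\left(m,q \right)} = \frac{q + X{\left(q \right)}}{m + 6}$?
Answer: $- \frac{6479}{4} \approx -1619.8$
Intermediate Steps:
$X{\left(j \right)} = -5 + j$ ($X{\left(j \right)} = j - 5 = -5 + j$)
$G{\left(m,q \right)} = \frac{-5 + 2 q}{6 + m}$ ($G{\left(m,q \right)} = \frac{q + \left(-5 + q\right)}{m + 6} = \frac{-5 + 2 q}{6 + m}$)
$G{\left(-2,-65 \right)} - 1586 = \frac{-5 + 2 \left(-65\right)}{6 - 2} - 1586 = \frac{-5 - 130}{4} - 1586 = \frac{1}{4} \left(-135\right) - 1586 = - \frac{135}{4} - 1586 = - \frac{6479}{4}$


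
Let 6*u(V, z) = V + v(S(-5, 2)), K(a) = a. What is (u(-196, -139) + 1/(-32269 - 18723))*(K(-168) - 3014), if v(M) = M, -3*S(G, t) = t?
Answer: 23932854559/229464 ≈ 1.0430e+5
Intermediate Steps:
S(G, t) = -t/3
u(V, z) = -1/9 + V/6 (u(V, z) = (V - 1/3*2)/6 = (V - 2/3)/6 = (-2/3 + V)/6 = -1/9 + V/6)
(u(-196, -139) + 1/(-32269 - 18723))*(K(-168) - 3014) = ((-1/9 + (1/6)*(-196)) + 1/(-32269 - 18723))*(-168 - 3014) = ((-1/9 - 98/3) + 1/(-50992))*(-3182) = (-295/9 - 1/50992)*(-3182) = -15042649/458928*(-3182) = 23932854559/229464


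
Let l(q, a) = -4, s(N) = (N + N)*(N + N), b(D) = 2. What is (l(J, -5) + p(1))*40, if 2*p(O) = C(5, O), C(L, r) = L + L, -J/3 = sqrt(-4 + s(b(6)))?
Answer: 40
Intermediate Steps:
s(N) = 4*N**2 (s(N) = (2*N)*(2*N) = 4*N**2)
J = -6*sqrt(3) (J = -3*sqrt(-4 + 4*2**2) = -3*sqrt(-4 + 4*4) = -3*sqrt(-4 + 16) = -6*sqrt(3) ≈ -10.392)
C(L, r) = 2*L
p(O) = 5 (p(O) = (2*5)/2 = (1/2)*10 = 5)
(l(J, -5) + p(1))*40 = (-4 + 5)*40 = 1*40 = 40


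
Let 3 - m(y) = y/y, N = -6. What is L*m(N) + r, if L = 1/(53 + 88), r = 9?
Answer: 1271/141 ≈ 9.0142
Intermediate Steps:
m(y) = 2 (m(y) = 3 - y/y = 3 - 1*1 = 3 - 1 = 2)
L = 1/141 ≈ 0.0070922
L*m(N) + r = (1/141)*2 + 9 = 2/141 + 9 = 1271/141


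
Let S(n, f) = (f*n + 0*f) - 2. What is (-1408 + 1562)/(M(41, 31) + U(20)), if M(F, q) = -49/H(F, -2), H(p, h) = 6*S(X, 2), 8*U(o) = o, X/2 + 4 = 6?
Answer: 5544/41 ≈ 135.22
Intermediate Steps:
X = 4 (X = -8 + 2*6 = -8 + 12 = 4)
U(o) = o/8
S(n, f) = -2 + f*n (S(n, f) = (f*n + 0) - 2 = f*n - 2 = -2 + f*n)
H(p, h) = 36 (H(p, h) = 6*(-2 + 2*4) = 6*(-2 + 8) = 6*6 = 36)
M(F, q) = -49/36
(-1408 + 1562)/(M(41, 31) + U(20)) = (-1408 + 1562)/(-49/36 + (⅛)*20) = 154/(-49/36 + 5/2) = 154/(41/36) = 154*(36/41) = 5544/41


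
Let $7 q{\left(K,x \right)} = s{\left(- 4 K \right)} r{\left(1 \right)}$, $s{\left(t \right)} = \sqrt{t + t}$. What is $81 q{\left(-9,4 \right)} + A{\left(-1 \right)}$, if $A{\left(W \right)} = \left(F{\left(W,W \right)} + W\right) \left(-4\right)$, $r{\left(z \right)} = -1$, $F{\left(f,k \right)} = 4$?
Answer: $-12 - \frac{486 \sqrt{2}}{7} \approx -110.19$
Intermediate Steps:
$s{\left(t \right)} = \sqrt{2} \sqrt{t}$ ($s{\left(t \right)} = \sqrt{2 t} = \sqrt{2} \sqrt{t}$)
$A{\left(W \right)} = -16 - 4 W$ ($A{\left(W \right)} = \left(4 + W\right) \left(-4\right) = -16 - 4 W$)
$q{\left(K,x \right)} = - \frac{2 \sqrt{2} \sqrt{- K}}{7}$ ($q{\left(K,x \right)} = \frac{\sqrt{2} \sqrt{- 4 K} \left(-1\right)}{7} = \frac{\sqrt{2} \cdot 2 \sqrt{- K} \left(-1\right)}{7} = \frac{2 \sqrt{2} \sqrt{- K} \left(-1\right)}{7} = \frac{\left(-2\right) \sqrt{2} \sqrt{- K}}{7} = - \frac{2 \sqrt{2} \sqrt{- K}}{7}$)
$81 q{\left(-9,4 \right)} + A{\left(-1 \right)} = 81 \left(- \frac{2 \sqrt{2} \sqrt{\left(-1\right) \left(-9\right)}}{7}\right) - 12 = 81 \left(- \frac{2 \sqrt{2} \sqrt{9}}{7}\right) + \left(-16 + 4\right) = 81 \left(\left(- \frac{2}{7}\right) \sqrt{2} \cdot 3\right) - 12 = 81 \left(- \frac{6 \sqrt{2}}{7}\right) - 12 = - \frac{486 \sqrt{2}}{7} - 12 = -12 - \frac{486 \sqrt{2}}{7}$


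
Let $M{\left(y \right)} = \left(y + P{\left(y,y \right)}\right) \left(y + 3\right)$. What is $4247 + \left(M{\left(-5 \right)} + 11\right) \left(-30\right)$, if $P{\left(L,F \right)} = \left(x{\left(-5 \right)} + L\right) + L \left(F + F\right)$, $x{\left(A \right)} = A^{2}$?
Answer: $7817$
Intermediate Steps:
$P{\left(L,F \right)} = 25 + L + 2 F L$ ($P{\left(L,F \right)} = \left(\left(-5\right)^{2} + L\right) + L \left(F + F\right) = \left(25 + L\right) + L 2 F = \left(25 + L\right) + 2 F L = 25 + L + 2 F L$)
$M{\left(y \right)} = \left(3 + y\right) \left(25 + 2 y + 2 y^{2}\right)$ ($M{\left(y \right)} = \left(y + \left(25 + y + 2 y y\right)\right) \left(y + 3\right) = \left(y + \left(25 + y + 2 y^{2}\right)\right) \left(3 + y\right) = \left(25 + 2 y + 2 y^{2}\right) \left(3 + y\right) = \left(3 + y\right) \left(25 + 2 y + 2 y^{2}\right)$)
$4247 + \left(M{\left(-5 \right)} + 11\right) \left(-30\right) = 4247 + \left(\left(75 + 2 \left(-5\right)^{3} + 8 \left(-5\right)^{2} + 31 \left(-5\right)\right) + 11\right) \left(-30\right) = 4247 + \left(\left(75 + 2 \left(-125\right) + 8 \cdot 25 - 155\right) + 11\right) \left(-30\right) = 4247 + \left(\left(75 - 250 + 200 - 155\right) + 11\right) \left(-30\right) = 4247 + \left(-130 + 11\right) \left(-30\right) = 4247 - -3570 = 4247 + 3570 = 7817$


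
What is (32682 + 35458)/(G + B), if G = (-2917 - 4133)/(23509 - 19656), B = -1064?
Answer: -131271710/2053321 ≈ -63.931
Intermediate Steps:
G = -7050/3853 ≈ -1.8297
(32682 + 35458)/(G + B) = (32682 + 35458)/(-7050/3853 - 1064) = 68140/(-4106642/3853) = 68140*(-3853/4106642) = -131271710/2053321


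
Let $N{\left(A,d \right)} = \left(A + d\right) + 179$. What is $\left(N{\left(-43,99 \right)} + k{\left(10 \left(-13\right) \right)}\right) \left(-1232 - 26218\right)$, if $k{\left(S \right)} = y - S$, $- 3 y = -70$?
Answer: $-10659750$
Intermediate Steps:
$y = \frac{70}{3}$ ($y = \left(- \frac{1}{3}\right) \left(-70\right) = \frac{70}{3} \approx 23.333$)
$k{\left(S \right)} = \frac{70}{3} - S$
$N{\left(A,d \right)} = 179 + A + d$
$\left(N{\left(-43,99 \right)} + k{\left(10 \left(-13\right) \right)}\right) \left(-1232 - 26218\right) = \left(\left(179 - 43 + 99\right) - \left(- \frac{70}{3} + 10 \left(-13\right)\right)\right) \left(-1232 - 26218\right) = \left(235 + \left(\frac{70}{3} - -130\right)\right) \left(-27450\right) = \left(235 + \left(\frac{70}{3} + 130\right)\right) \left(-27450\right) = \left(235 + \frac{460}{3}\right) \left(-27450\right) = \frac{1165}{3} \left(-27450\right) = -10659750$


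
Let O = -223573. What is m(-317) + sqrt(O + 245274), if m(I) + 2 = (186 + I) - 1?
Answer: -134 + sqrt(21701) ≈ 13.313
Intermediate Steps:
m(I) = 183 + I (m(I) = -2 + ((186 + I) - 1) = -2 + (185 + I) = 183 + I)
m(-317) + sqrt(O + 245274) = (183 - 317) + sqrt(-223573 + 245274) = -134 + sqrt(21701)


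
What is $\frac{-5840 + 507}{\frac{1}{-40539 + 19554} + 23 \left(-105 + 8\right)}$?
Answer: $\frac{111913005}{46817536} \approx 2.3904$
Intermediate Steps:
$\frac{-5840 + 507}{\frac{1}{-40539 + 19554} + 23 \left(-105 + 8\right)} = - \frac{5333}{\frac{1}{-20985} + 23 \left(-97\right)} = - \frac{5333}{- \frac{1}{20985} - 2231} = - \frac{5333}{- \frac{46817536}{20985}} = \left(-5333\right) \left(- \frac{20985}{46817536}\right) = \frac{111913005}{46817536}$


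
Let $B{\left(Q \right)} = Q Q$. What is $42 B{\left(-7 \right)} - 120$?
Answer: $1938$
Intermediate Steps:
$B{\left(Q \right)} = Q^{2}$
$42 B{\left(-7 \right)} - 120 = 42 \left(-7\right)^{2} - 120 = 42 \cdot 49 - 120 = 2058 - 120 = 1938$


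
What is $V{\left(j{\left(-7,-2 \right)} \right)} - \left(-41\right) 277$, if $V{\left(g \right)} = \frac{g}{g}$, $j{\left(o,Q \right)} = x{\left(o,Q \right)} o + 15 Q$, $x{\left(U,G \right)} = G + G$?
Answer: $11358$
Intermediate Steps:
$x{\left(U,G \right)} = 2 G$
$j{\left(o,Q \right)} = 15 Q + 2 Q o$ ($j{\left(o,Q \right)} = 2 Q o + 15 Q = 15 Q + 2 Q o$)
$V{\left(g \right)} = 1$
$V{\left(j{\left(-7,-2 \right)} \right)} - \left(-41\right) 277 = 1 - \left(-41\right) 277 = 1 - -11357 = 1 + 11357 = 11358$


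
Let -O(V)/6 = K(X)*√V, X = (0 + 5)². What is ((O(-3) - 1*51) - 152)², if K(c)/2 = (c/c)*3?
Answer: 37321 + 14616*I*√3 ≈ 37321.0 + 25316.0*I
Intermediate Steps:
X = 25 (X = 5² = 25)
K(c) = 6 (K(c) = 2*((c/c)*3) = 2*(1*3) = 2*3 = 6)
O(V) = -36*√V
((O(-3) - 1*51) - 152)² = ((-36*I*√3 - 1*51) - 152)² = ((-36*I*√3 - 51) - 152)² = ((-51 - 36*I*√3) - 152)² = (-203 - 36*I*√3)²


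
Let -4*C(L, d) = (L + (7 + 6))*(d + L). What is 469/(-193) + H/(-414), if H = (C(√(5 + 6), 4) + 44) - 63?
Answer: -749837/319608 + 17*√11/1656 ≈ -2.3121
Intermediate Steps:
C(L, d) = -(13 + L)*(L + d)/4 (C(L, d) = -(L + (7 + 6))*(d + L)/4 = -(L + 13)*(L + d)/4 = -(13 + L)*(L + d)/4)
H = -139/4 - 17*√11/4 (H = ((-13*√(5 + 6)/4 - 13/4*4 - (√(5 + 6))²/4 - ¼*√(5 + 6)*4) + 44) - 63 = ((-13*√11/4 - 13 - (√11)²/4 - ¼*√11*4) + 44) - 63 = ((-13*√11/4 - 13 - ¼*11 - √11) + 44) - 63 = ((-13*√11/4 - 13 - 11/4 - √11) + 44) - 63 = ((-63/4 - 17*√11/4) + 44) - 63 = (113/4 - 17*√11/4) - 63 = -139/4 - 17*√11/4 ≈ -48.846)
469/(-193) + H/(-414) = 469/(-193) + (-139/4 - 17*√11/4)/(-414) = 469*(-1/193) + (-139/4 - 17*√11/4)*(-1/414) = -469/193 + (139/1656 + 17*√11/1656) = -749837/319608 + 17*√11/1656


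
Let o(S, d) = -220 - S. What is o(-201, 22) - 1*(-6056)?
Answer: 6037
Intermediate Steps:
o(-201, 22) - 1*(-6056) = (-220 - 1*(-201)) - 1*(-6056) = (-220 + 201) + 6056 = -19 + 6056 = 6037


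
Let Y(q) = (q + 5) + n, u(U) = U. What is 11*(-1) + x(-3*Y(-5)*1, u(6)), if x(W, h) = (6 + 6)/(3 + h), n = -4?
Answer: -29/3 ≈ -9.6667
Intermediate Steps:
Y(q) = 1 + q (Y(q) = (q + 5) - 4 = (5 + q) - 4 = 1 + q)
x(W, h) = 12/(3 + h)
11*(-1) + x(-3*Y(-5)*1, u(6)) = 11*(-1) + 12/(3 + 6) = -11 + 12/9 = -11 + 12*(⅑) = -11 + 4/3 = -29/3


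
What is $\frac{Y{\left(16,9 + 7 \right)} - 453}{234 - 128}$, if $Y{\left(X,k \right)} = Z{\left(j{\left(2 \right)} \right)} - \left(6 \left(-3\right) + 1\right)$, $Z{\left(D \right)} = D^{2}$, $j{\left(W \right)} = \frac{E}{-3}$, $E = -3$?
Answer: $- \frac{435}{106} \approx -4.1038$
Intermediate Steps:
$j{\left(W \right)} = 1$ ($j{\left(W \right)} = - \frac{3}{-3} = \left(-3\right) \left(- \frac{1}{3}\right) = 1$)
$Y{\left(X,k \right)} = 18$ ($Y{\left(X,k \right)} = 1^{2} - \left(6 \left(-3\right) + 1\right) = 1 - \left(-18 + 1\right) = 1 - -17 = 1 + 17 = 18$)
$\frac{Y{\left(16,9 + 7 \right)} - 453}{234 - 128} = \frac{18 - 453}{234 - 128} = - \frac{435}{106}$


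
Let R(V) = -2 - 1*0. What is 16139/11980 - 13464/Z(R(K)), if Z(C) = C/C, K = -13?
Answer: -161282581/11980 ≈ -13463.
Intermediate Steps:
R(V) = -2 (R(V) = -2 + 0 = -2)
Z(C) = 1
16139/11980 - 13464/Z(R(K)) = 16139/11980 - 13464/1 = 16139*(1/11980) - 13464*1 = 16139/11980 - 13464 = -161282581/11980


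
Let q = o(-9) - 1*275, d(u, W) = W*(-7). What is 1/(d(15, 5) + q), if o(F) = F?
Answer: -1/319 ≈ -0.0031348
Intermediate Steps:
d(u, W) = -7*W
q = -284 (q = -9 - 1*275 = -9 - 275 = -284)
1/(d(15, 5) + q) = 1/(-7*5 - 284) = 1/(-35 - 284) = 1/(-319) = -1/319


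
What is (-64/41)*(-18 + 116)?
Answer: -6272/41 ≈ -152.98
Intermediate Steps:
(-64/41)*(-18 + 116) = -64*1/41*98 = -64/41*98 = -6272/41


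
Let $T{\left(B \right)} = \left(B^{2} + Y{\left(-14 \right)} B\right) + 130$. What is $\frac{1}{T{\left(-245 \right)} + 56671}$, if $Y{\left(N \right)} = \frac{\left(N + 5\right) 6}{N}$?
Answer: $\frac{1}{115881} \approx 8.6295 \cdot 10^{-6}$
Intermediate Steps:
$Y{\left(N \right)} = \frac{30 + 6 N}{N}$ ($Y{\left(N \right)} = \frac{\left(5 + N\right) 6}{N} = \frac{30 + 6 N}{N}$)
$T{\left(B \right)} = 130 + B^{2} + \frac{27 B}{7}$ ($T{\left(B \right)} = \left(B^{2} + \left(6 + \frac{30}{-14}\right) B\right) + 130 = \left(B^{2} + \left(6 + 30 \left(- \frac{1}{14}\right)\right) B\right) + 130 = \left(B^{2} + \left(6 - \frac{15}{7}\right) B\right) + 130 = \left(B^{2} + \frac{27 B}{7}\right) + 130 = 130 + B^{2} + \frac{27 B}{7}$)
$\frac{1}{T{\left(-245 \right)} + 56671} = \frac{1}{\left(130 + \left(-245\right)^{2} + \frac{27}{7} \left(-245\right)\right) + 56671} = \frac{1}{\left(130 + 60025 - 945\right) + 56671} = \frac{1}{59210 + 56671} = \frac{1}{115881}$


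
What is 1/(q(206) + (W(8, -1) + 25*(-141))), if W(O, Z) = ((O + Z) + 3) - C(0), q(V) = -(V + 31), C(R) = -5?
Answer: -1/3747 ≈ -0.00026688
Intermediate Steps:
q(V) = -31 - V (q(V) = -(31 + V) = -31 - V)
W(O, Z) = 8 + O + Z (W(O, Z) = ((O + Z) + 3) - 1*(-5) = (3 + O + Z) + 5 = 8 + O + Z)
1/(q(206) + (W(8, -1) + 25*(-141))) = 1/((-31 - 1*206) + ((8 + 8 - 1) + 25*(-141))) = 1/((-31 - 206) + (15 - 3525)) = 1/(-237 - 3510) = 1/(-3747) = -1/3747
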